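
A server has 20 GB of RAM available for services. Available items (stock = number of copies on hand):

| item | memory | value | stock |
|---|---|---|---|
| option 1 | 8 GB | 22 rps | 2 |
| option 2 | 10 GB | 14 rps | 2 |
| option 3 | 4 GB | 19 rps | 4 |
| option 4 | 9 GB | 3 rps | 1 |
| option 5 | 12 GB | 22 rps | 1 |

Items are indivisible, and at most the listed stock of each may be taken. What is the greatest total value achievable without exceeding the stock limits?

79 rps

Best selections within memory 20 and stock limits:
- 1×option 1 + 3×option 3: memory 20, value 79
- 4×option 3: memory 16, value 76
- 2×option 1 + 1×option 3: memory 20, value 63
- 1×option 1 + 2×option 3: memory 16, value 60
Best: 79 rps.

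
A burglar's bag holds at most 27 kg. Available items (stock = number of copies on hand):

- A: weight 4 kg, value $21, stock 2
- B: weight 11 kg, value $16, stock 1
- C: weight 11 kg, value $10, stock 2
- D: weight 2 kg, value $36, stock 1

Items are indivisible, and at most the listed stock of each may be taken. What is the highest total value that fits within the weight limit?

Top feasible selections:
- 2×A + 1×B + 1×D: weight 21, value 94
- 2×A + 1×C + 1×D: weight 21, value 88
Best: $94.

$94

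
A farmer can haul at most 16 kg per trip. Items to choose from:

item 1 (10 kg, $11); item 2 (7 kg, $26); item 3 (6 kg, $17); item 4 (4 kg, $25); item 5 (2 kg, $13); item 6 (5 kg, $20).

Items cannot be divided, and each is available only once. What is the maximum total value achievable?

$71

This is a 0/1 knapsack; check combinations near the capacity.
- item 2+item 4+item 6: weight 7+4+5=16, value 26+25+20=71
- item 2+item 4+item 5: weight 7+4+2=13, value 26+25+13=64
- item 3+item 4+item 6: weight 6+4+5=15, value 17+25+20=62
Best: $71.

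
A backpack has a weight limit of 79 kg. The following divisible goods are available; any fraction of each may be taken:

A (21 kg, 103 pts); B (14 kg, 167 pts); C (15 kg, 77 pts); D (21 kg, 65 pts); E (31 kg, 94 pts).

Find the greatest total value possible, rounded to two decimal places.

Take in order of value per unit:
- B (167/14 per unit): all 14 → value 167, running total 167.00
- C (77/15 per unit): all 15 → value 77, running total 244.00
- A (103/21 per unit): all 21 → value 103, running total 347.00
- D (65/21 per unit): all 21 → value 65, running total 412.00
- E (94/31 per unit): 8 of 31 → value 8×94/31 = 24.2581, running total 436.26
Total 436.26.

436.26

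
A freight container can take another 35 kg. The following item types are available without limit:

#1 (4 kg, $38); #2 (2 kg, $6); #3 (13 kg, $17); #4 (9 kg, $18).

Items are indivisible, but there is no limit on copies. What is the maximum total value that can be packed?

Best value-per-unit is #1 at 38/4; filling with it alone gives 8×38 = 304.
Optimal mix: 8×#1 + 1×#2 → weight 34, value 310.

$310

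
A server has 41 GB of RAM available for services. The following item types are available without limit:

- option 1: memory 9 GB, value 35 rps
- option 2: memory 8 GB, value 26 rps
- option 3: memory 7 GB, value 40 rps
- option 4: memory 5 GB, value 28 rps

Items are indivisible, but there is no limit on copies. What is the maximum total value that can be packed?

232 rps

Best value-per-unit is option 3 at 40/7; filling with it alone gives 5×40 = 200.
Optimal mix: 3×option 3 + 4×option 4 → memory 41, value 232.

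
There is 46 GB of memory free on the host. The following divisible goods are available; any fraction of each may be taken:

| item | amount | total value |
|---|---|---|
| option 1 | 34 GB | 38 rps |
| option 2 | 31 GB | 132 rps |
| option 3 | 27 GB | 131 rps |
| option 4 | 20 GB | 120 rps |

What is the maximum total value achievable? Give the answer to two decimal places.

Take in order of value per unit:
- option 4 (120/20 per unit): all 20 → value 120, running total 120.00
- option 3 (131/27 per unit): 26 of 27 → value 26×131/27 = 126.1481, running total 246.15
Total 246.15.

246.15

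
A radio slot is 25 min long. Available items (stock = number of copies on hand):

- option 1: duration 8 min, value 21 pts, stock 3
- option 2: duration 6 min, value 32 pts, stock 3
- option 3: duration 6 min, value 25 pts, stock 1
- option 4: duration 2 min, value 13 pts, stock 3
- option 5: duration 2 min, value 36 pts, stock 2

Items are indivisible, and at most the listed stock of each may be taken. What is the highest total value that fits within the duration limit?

181 pts

Top feasible selections:
- 3×option 2 + 1×option 4 + 2×option 5: duration 24, value 181
- 2×option 2 + 3×option 4 + 2×option 5: duration 22, value 175
- 2×option 2 + 1×option 3 + 1×option 4 + 2×option 5: duration 24, value 174
Best: 181 pts.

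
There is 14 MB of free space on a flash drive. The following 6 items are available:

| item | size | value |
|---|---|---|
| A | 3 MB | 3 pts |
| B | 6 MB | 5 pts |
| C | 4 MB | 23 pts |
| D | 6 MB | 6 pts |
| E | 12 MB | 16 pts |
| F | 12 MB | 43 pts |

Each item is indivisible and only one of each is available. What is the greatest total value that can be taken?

43 pts

This is a 0/1 knapsack; check combinations near the capacity.
- F: size 12, value 43
- A+C+D: size 3+4+6=13, value 3+23+6=32
- A+B+C: size 3+6+4=13, value 3+5+23=31
- C+D: size 4+6=10, value 23+6=29
- B+C: size 6+4=10, value 5+23=28
Best: 43 pts.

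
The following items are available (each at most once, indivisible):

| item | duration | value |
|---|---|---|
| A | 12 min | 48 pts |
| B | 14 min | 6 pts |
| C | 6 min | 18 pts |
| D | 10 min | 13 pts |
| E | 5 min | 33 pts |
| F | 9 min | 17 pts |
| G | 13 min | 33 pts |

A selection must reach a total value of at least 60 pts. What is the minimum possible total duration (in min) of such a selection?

17

Subsets with value ≥ 60, sorted by total duration:
- A+E: duration 17, value 81
- A+C: duration 18, value 66
- E+G: duration 18, value 66
Minimum duration: 17 min.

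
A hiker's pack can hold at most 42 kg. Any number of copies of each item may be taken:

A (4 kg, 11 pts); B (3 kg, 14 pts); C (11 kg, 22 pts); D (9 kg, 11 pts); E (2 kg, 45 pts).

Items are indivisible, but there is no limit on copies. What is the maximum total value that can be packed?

945 pts

Best value-per-unit is E at 45/2, and filling with it alone uses weight 21×2=42. No mix of the others beats 21×45 = 945.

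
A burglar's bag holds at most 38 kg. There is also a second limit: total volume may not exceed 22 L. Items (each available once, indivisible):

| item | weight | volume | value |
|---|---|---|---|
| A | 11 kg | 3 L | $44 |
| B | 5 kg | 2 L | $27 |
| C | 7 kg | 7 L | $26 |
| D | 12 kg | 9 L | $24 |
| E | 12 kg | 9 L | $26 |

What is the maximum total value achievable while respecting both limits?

$123

Feasible sets respecting both limits:
- A+B+C+E: weight 35, volume 21, value 123
- A+B+C+D: weight 35, volume 21, value 121
- A+B+C: weight 23, volume 12, value 97
- A+B+E: weight 28, volume 14, value 97
Best: $123.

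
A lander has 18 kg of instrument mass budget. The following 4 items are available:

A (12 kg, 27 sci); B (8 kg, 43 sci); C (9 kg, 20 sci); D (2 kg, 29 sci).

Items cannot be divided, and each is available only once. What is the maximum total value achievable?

Check high-value combinations within 18 kg:
- B+D: mass 8+2=10, value 43+29=72
- B+C: mass 8+9=17, value 43+20=63
- A+D: mass 12+2=14, value 27+29=56
- C+D: mass 9+2=11, value 20+29=49
Best: 72 sci.

72 sci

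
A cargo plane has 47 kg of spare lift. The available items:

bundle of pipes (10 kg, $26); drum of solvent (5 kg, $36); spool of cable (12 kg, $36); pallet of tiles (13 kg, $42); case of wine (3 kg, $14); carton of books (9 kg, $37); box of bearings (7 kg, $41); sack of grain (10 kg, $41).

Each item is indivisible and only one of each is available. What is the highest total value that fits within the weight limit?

$211

Check high-value combinations within 47 kg:
- drum of solvent+pallet of tiles+case of wine+carton of books+box of bearings+sack of grain: weight 5+13+3+9+7+10=47, value 36+42+14+37+41+41=211
- drum of solvent+spool of cable+case of wine+carton of books+box of bearings+sack of grain: weight 5+12+3+9+7+10=46, value 36+36+14+37+41+41=205
- drum of solvent+pallet of tiles+carton of books+box of bearings+sack of grain: weight 5+13+9+7+10=44, value 36+42+37+41+41=197
- bundle of pipes+drum of solvent+pallet of tiles+case of wine+carton of books+box of bearings: weight 10+5+13+3+9+7=47, value 26+36+42+14+37+41=196
Best: $211.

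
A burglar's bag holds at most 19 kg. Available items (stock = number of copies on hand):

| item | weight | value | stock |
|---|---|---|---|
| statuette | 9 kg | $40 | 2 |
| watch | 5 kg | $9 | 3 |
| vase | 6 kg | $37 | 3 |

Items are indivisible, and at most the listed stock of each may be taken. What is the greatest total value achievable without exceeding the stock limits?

$111

Top feasible selections:
- 3×vase: weight 18, value 111
- 1×watch + 2×vase: weight 17, value 83
- 2×statuette: weight 18, value 80
- 1×statuette + 1×vase: weight 15, value 77
Best: $111.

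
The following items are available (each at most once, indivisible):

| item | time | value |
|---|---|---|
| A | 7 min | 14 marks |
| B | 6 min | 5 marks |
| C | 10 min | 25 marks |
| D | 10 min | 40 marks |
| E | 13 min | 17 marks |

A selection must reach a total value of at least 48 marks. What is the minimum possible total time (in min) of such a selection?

17

Subsets with value ≥ 48, sorted by total time:
- A+D: time 17, value 54
- C+D: time 20, value 65
- A+B+D: time 23, value 59
- D+E: time 23, value 57
Minimum time: 17 min.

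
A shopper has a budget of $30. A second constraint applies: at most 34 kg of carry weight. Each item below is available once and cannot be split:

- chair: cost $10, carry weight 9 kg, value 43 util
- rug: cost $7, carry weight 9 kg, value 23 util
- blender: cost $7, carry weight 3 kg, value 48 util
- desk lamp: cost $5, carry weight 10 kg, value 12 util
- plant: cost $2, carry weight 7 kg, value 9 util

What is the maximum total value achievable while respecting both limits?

Feasible sets respecting both limits:
- chair+rug+blender+desk lamp: cost 29, carry weight 31, value 126
- chair+rug+blender+plant: cost 26, carry weight 28, value 123
- chair+rug+blender: cost 24, carry weight 21, value 114
- chair+blender+desk lamp+plant: cost 24, carry weight 29, value 112
Best: 126 util.

126 util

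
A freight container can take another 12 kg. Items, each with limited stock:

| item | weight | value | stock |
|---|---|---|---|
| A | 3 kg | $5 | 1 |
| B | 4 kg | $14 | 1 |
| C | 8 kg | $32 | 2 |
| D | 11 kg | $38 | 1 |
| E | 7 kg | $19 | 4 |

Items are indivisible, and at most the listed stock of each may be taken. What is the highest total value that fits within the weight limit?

Top feasible selections:
- 1×B + 1×C: weight 12, value 46
- 1×D: weight 11, value 38
- 1×A + 1×C: weight 11, value 37
- 1×B + 1×E: weight 11, value 33
Best: $46.

$46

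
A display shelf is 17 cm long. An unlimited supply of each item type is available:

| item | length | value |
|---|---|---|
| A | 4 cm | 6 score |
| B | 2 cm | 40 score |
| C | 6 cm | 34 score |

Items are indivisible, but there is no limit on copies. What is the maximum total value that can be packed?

Best value-per-unit is B at 40/2, and filling with it alone uses length 8×2=16. No mix of the others beats 8×40 = 320.

320 score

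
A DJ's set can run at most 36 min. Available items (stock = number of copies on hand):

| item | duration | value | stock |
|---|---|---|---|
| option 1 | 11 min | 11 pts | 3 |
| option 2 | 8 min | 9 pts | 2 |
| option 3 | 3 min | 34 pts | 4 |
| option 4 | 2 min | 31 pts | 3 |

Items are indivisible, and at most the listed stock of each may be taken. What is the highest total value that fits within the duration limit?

Top feasible selections:
- 2×option 2 + 4×option 3 + 3×option 4: duration 34, value 247
- 1×option 1 + 4×option 3 + 3×option 4: duration 29, value 240
- 1×option 2 + 4×option 3 + 3×option 4: duration 26, value 238
Best: 247 pts.

247 pts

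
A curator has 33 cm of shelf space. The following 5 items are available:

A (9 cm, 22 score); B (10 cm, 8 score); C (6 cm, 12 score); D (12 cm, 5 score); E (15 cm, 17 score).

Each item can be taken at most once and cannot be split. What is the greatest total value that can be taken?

51 score

Check high-value combinations within 33 cm:
- A+C+E: length 9+6+15=30, value 22+12+17=51
- A+B+C: length 9+10+6=25, value 22+8+12=42
- A+E: length 9+15=24, value 22+17=39
- A+C+D: length 9+6+12=27, value 22+12+5=39
- B+C+E: length 10+6+15=31, value 8+12+17=37
Best: 51 score.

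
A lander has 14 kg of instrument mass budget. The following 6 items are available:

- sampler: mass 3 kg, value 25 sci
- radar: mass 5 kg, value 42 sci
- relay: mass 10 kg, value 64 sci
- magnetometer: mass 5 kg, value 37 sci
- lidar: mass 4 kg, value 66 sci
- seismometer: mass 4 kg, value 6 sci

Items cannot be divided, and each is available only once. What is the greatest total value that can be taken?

145 sci

Check high-value combinations within 14 kg:
- radar+magnetometer+lidar: mass 5+5+4=14, value 42+37+66=145
- sampler+radar+lidar: mass 3+5+4=12, value 25+42+66=133
- relay+lidar: mass 10+4=14, value 64+66=130
Best: 145 sci.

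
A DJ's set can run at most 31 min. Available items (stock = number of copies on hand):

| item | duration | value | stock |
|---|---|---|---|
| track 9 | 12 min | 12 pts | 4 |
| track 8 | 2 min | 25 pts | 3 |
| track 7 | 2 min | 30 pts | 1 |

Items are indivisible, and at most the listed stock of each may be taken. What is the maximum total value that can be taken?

117 pts

Top feasible selections:
- 1×track 9 + 3×track 8 + 1×track 7: duration 20, value 117
- 3×track 8 + 1×track 7: duration 8, value 105
Best: 117 pts.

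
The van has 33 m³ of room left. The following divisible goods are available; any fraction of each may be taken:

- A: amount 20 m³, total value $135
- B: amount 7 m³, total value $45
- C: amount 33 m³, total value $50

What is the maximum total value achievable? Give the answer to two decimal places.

189.09

Take in order of value per unit:
- A (135/20 per unit): all 20 → value 135, running total 135.00
- B (45/7 per unit): all 7 → value 45, running total 180.00
- C (50/33 per unit): 6 of 33 → value 6×50/33 = 9.0909, running total 189.09
Total 189.09.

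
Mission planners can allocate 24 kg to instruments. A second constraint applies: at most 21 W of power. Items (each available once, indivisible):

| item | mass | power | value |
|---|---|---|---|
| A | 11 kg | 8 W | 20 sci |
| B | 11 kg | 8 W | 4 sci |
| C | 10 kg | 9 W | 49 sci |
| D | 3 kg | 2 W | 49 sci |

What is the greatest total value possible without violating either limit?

118 sci

Feasible sets respecting both limits:
- A+C+D: mass 24, power 19, value 118
- B+C+D: mass 24, power 19, value 102
- C+D: mass 13, power 11, value 98
- A+C: mass 21, power 17, value 69
Best: 118 sci.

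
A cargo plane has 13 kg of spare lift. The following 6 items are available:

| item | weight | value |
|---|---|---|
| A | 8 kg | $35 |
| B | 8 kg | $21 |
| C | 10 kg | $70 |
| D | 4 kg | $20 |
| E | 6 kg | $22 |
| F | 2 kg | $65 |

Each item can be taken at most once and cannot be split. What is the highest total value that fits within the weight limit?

Check high-value combinations within 13 kg:
- C+F: weight 10+2=12, value 70+65=135
- D+E+F: weight 4+6+2=12, value 20+22+65=107
- A+F: weight 8+2=10, value 35+65=100
Best: $135.

$135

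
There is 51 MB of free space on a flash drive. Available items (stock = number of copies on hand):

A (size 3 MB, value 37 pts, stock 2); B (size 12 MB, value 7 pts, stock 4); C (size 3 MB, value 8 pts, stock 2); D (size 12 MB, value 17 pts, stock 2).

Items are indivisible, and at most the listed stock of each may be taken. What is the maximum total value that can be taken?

Best selections within size 51 and stock limits:
- 2×A + 1×B + 2×C + 2×D: size 48, value 131
- 2×A + 2×C + 2×D: size 36, value 124
- 2×A + 1×B + 1×C + 2×D: size 45, value 123
Best: 131 pts.

131 pts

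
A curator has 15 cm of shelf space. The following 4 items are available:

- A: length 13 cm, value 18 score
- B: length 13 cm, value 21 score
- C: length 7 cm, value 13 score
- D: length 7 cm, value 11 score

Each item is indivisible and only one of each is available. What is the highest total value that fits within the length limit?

Check high-value combinations within 15 cm:
- C+D: length 7+7=14, value 13+11=24
- B: length 13, value 21
- A: length 13, value 18
- C: length 7, value 13
- D: length 7, value 11
Best: 24 score.

24 score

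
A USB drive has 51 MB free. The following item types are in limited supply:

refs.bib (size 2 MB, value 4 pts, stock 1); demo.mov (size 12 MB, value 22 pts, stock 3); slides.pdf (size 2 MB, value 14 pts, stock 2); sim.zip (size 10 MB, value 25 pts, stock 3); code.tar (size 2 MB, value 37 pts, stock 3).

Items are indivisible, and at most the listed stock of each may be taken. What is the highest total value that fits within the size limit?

222 pts

Top feasible selections:
- 1×demo.mov + 1×slides.pdf + 3×sim.zip + 3×code.tar: size 50, value 222
- 1×refs.bib + 2×slides.pdf + 3×sim.zip + 3×code.tar: size 42, value 218
- 1×refs.bib + 1×demo.mov + 2×slides.pdf + 2×sim.zip + 3×code.tar: size 44, value 215
Best: 222 pts.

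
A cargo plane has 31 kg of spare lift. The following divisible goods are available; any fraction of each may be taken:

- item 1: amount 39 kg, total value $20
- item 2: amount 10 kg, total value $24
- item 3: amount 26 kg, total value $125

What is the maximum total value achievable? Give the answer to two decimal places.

137.00

Take in order of value per unit:
- item 3 (125/26 per unit): all 26 → value 125, running total 125.00
- item 2 (24/10 per unit): 5 of 10 → value 5×24/10 = 12.0000, running total 137.00
Total 137.00.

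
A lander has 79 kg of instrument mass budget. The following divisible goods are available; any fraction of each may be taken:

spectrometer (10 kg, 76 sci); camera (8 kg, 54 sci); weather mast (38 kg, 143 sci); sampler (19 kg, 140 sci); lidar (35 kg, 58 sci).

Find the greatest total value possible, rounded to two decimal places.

419.63

Take in order of value per unit:
- spectrometer (76/10 per unit): all 10 → value 76, running total 76.00
- sampler (140/19 per unit): all 19 → value 140, running total 216.00
- camera (54/8 per unit): all 8 → value 54, running total 270.00
- weather mast (143/38 per unit): all 38 → value 143, running total 413.00
- lidar (58/35 per unit): 4 of 35 → value 4×58/35 = 6.6286, running total 419.63
Total 419.63.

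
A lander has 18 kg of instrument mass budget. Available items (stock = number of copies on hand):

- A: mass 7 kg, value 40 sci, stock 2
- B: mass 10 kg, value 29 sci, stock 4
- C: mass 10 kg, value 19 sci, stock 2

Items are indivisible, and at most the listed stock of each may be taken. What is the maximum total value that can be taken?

80 sci

Best selections within mass 18 and stock limits:
- 2×A: mass 14, value 80
- 1×A + 1×B: mass 17, value 69
- 1×A + 1×C: mass 17, value 59
- 1×A: mass 7, value 40
Best: 80 sci.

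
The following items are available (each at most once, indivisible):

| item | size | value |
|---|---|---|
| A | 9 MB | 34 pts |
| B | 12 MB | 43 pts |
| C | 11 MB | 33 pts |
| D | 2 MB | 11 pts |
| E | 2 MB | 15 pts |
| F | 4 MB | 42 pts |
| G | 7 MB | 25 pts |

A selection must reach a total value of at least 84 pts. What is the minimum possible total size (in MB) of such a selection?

15

Subsets with value ≥ 84, sorted by total size:
- D+E+F+G: size 15, value 93
- A+E+F: size 15, value 91
Minimum size: 15 MB.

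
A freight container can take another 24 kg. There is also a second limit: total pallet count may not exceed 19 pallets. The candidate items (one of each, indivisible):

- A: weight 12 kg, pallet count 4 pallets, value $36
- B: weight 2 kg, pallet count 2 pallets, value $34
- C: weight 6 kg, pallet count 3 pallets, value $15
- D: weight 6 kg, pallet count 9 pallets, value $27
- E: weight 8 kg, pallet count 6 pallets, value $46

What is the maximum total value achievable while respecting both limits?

Feasible sets respecting both limits:
- A+B+E: weight 22, pallet count 12, value 116
- B+D+E: weight 16, pallet count 17, value 107
- A+B+D: weight 20, pallet count 15, value 97
- B+C+E: weight 16, pallet count 11, value 95
Best: $116.

$116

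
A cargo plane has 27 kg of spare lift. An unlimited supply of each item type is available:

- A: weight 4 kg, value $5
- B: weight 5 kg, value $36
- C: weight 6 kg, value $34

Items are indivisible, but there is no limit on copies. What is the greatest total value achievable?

Best value-per-unit is B at 36/5, and filling with it alone uses weight 5×5=25. No mix of the others beats 5×36 = 180.

$180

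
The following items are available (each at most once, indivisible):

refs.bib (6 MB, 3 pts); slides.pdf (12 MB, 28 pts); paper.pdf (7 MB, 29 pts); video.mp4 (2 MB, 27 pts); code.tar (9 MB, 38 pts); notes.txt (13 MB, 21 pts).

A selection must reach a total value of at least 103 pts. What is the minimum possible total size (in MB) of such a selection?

Subsets with value ≥ 103, sorted by total size:
- slides.pdf+paper.pdf+video.mp4+code.tar: size 30, value 122
- paper.pdf+video.mp4+code.tar+notes.txt: size 31, value 115
- slides.pdf+paper.pdf+video.mp4+notes.txt: size 34, value 105
Minimum size: 30 MB.

30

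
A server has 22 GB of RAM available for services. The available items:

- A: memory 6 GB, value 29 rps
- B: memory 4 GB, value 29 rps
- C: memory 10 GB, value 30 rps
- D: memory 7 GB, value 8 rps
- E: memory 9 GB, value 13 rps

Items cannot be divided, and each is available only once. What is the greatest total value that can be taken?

Check high-value combinations within 22 GB:
- A+B+C: memory 6+4+10=20, value 29+29+30=88
- A+B+E: memory 6+4+9=19, value 29+29+13=71
- B+C+D: memory 4+10+7=21, value 29+30+8=67
- A+B+D: memory 6+4+7=17, value 29+29+8=66
Best: 88 rps.

88 rps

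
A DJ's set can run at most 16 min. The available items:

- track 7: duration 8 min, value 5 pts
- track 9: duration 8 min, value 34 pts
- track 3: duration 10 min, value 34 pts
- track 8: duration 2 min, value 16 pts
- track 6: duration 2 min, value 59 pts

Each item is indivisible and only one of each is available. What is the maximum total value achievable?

109 pts

Check high-value combinations within 16 min:
- track 9+track 8+track 6: duration 8+2+2=12, value 34+16+59=109
- track 3+track 8+track 6: duration 10+2+2=14, value 34+16+59=109
- track 9+track 6: duration 8+2=10, value 34+59=93
- track 3+track 6: duration 10+2=12, value 34+59=93
Best: 109 pts.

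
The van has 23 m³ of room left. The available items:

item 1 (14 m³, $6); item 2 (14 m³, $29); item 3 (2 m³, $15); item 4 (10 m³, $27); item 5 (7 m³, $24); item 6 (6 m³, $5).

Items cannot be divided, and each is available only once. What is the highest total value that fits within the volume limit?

$68

Check high-value combinations within 23 m³:
- item 2+item 3+item 5: volume 14+2+7=23, value 29+15+24=68
- item 3+item 4+item 5: volume 2+10+7=19, value 15+27+24=66
- item 4+item 5+item 6: volume 10+7+6=23, value 27+24+5=56
Best: $68.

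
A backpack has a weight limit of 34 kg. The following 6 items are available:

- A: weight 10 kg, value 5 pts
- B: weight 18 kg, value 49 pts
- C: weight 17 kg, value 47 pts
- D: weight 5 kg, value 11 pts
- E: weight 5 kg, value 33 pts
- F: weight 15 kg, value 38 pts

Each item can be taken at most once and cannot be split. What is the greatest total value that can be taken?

Check high-value combinations within 34 kg:
- B+D+E: weight 18+5+5=28, value 49+11+33=93
- C+D+E: weight 17+5+5=27, value 47+11+33=91
- A+B+E: weight 10+18+5=33, value 5+49+33=87
Best: 93 pts.

93 pts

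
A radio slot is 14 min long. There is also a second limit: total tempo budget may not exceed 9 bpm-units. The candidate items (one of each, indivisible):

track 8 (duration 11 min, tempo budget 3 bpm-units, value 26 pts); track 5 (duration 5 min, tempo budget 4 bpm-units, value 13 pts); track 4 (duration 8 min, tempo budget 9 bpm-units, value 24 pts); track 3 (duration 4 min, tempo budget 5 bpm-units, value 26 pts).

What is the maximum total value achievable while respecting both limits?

Feasible sets respecting both limits:
- track 5+track 3: duration 9, tempo budget 9, value 39
- track 8: duration 11, tempo budget 3, value 26
- track 3: duration 4, tempo budget 5, value 26
Best: 39 pts.

39 pts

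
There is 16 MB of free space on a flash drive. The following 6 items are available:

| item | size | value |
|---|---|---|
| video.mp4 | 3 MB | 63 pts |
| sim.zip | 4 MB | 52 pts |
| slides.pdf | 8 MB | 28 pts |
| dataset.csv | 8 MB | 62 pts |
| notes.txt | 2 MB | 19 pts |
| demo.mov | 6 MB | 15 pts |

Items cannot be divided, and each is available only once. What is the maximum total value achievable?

177 pts

Check high-value combinations within 16 MB:
- video.mp4+sim.zip+dataset.csv: size 3+4+8=15, value 63+52+62=177
- video.mp4+sim.zip+notes.txt+demo.mov: size 3+4+2+6=15, value 63+52+19+15=149
- video.mp4+dataset.csv+notes.txt: size 3+8+2=13, value 63+62+19=144
- video.mp4+sim.zip+slides.pdf: size 3+4+8=15, value 63+52+28=143
- video.mp4+sim.zip+notes.txt: size 3+4+2=9, value 63+52+19=134
Best: 177 pts.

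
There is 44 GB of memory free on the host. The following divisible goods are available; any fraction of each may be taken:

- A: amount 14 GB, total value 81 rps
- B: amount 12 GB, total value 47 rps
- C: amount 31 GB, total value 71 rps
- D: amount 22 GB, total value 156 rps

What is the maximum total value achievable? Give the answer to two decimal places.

Take in order of value per unit:
- D (156/22 per unit): all 22 → value 156, running total 156.00
- A (81/14 per unit): all 14 → value 81, running total 237.00
- B (47/12 per unit): 8 of 12 → value 8×47/12 = 31.3333, running total 268.33
Total 268.33.

268.33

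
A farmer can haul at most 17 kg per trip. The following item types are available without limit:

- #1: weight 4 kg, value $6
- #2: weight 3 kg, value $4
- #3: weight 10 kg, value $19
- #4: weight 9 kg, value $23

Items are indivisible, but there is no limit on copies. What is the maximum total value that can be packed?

$35

Best value-per-unit is #4 at 23/9; filling with it alone gives 1×23 = 23.
Optimal mix: 2×#1 + 1×#4 → weight 17, value 35.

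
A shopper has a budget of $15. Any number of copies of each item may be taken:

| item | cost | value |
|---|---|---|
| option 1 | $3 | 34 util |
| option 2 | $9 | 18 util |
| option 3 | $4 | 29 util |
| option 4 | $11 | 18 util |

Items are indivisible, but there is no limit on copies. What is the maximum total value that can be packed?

170 util

Best value-per-unit is option 1 at 34/3, and filling with it alone uses cost 5×3=15. No mix of the others beats 5×34 = 170.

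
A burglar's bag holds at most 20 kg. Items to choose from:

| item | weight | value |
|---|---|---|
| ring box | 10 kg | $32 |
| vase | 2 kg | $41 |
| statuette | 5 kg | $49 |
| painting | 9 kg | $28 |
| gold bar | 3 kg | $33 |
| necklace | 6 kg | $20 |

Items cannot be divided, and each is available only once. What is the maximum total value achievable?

$155

Check high-value combinations within 20 kg:
- ring box+vase+statuette+gold bar: weight 10+2+5+3=20, value 32+41+49+33=155
- vase+statuette+painting+gold bar: weight 2+5+9+3=19, value 41+49+28+33=151
- vase+statuette+gold bar+necklace: weight 2+5+3+6=16, value 41+49+33+20=143
- vase+statuette+gold bar: weight 2+5+3=10, value 41+49+33=123
- ring box+vase+statuette: weight 10+2+5=17, value 32+41+49=122
Best: $155.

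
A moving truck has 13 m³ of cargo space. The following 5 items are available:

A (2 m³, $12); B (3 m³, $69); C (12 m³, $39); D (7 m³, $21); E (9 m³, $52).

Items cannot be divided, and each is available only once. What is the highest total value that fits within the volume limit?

$121

Check high-value combinations within 13 m³:
- B+E: volume 3+9=12, value 69+52=121
- A+B+D: volume 2+3+7=12, value 12+69+21=102
- B+D: volume 3+7=10, value 69+21=90
- A+B: volume 2+3=5, value 12+69=81
- B: volume 3, value 69
Best: $121.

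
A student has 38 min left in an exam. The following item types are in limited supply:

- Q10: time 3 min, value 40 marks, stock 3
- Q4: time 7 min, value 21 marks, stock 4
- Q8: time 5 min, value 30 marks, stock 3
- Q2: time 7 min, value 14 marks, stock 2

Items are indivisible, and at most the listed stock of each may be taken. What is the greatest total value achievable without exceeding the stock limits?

252 marks

Top feasible selections:
- 3×Q10 + 2×Q4 + 3×Q8: time 38, value 252
- 3×Q10 + 1×Q4 + 3×Q8 + 1×Q2: time 38, value 245
- 3×Q10 + 3×Q8 + 2×Q2: time 38, value 238
- 3×Q10 + 1×Q4 + 3×Q8: time 31, value 231
Best: 252 marks.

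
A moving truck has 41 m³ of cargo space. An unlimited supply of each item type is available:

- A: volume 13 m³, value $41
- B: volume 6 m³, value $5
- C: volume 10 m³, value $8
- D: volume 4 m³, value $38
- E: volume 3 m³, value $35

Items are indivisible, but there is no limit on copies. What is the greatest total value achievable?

$461

Best value-per-unit is E at 35/3; filling with it alone gives 13×35 = 455.
Optimal mix: 2×D + 11×E → volume 41, value 461.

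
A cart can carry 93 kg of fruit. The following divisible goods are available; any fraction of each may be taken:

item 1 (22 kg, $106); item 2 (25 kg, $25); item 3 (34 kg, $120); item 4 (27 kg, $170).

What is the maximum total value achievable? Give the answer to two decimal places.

Take in order of value per unit:
- item 4 (170/27 per unit): all 27 → value 170, running total 170.00
- item 1 (106/22 per unit): all 22 → value 106, running total 276.00
- item 3 (120/34 per unit): all 34 → value 120, running total 396.00
- item 2 (25/25 per unit): 10 of 25 → value 10×25/25 = 10.0000, running total 406.00
Total 406.00.

406.00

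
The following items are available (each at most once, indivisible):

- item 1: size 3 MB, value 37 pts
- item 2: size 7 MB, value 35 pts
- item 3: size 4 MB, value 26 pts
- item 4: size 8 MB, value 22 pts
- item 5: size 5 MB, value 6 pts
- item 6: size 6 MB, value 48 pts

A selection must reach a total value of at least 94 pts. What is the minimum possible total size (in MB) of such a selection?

13

Subsets with value ≥ 94, sorted by total size:
- item 1+item 3+item 6: size 13, value 111
- item 1+item 2+item 3: size 14, value 98
Minimum size: 13 MB.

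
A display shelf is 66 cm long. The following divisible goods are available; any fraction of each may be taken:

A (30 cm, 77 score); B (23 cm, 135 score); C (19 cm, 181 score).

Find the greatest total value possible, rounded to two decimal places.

Take in order of value per unit:
- C (181/19 per unit): all 19 → value 181, running total 181.00
- B (135/23 per unit): all 23 → value 135, running total 316.00
- A (77/30 per unit): 24 of 30 → value 24×77/30 = 61.6000, running total 377.60
Total 377.60.

377.60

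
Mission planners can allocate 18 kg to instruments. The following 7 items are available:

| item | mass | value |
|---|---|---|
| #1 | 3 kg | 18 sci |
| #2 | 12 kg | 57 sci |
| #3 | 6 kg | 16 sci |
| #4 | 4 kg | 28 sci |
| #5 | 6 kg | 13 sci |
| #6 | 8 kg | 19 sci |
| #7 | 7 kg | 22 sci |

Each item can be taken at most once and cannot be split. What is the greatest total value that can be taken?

Check high-value combinations within 18 kg:
- #2+#4: mass 12+4=16, value 57+28=85
- #1+#2: mass 3+12=15, value 18+57=75
- #2+#3: mass 12+6=18, value 57+16=73
- #2+#5: mass 12+6=18, value 57+13=70
Best: 85 sci.

85 sci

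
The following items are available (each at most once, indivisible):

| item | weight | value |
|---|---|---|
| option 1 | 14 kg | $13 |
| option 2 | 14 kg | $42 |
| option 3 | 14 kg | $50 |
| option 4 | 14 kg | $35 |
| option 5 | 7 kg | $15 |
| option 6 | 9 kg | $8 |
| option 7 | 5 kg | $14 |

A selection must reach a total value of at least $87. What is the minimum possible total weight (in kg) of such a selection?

Subsets with value ≥ 87, sorted by total weight:
- option 2+option 3: weight 28, value 92
- option 2+option 3+option 7: weight 33, value 106
- option 3+option 4+option 7: weight 33, value 99
Minimum weight: 28 kg.

28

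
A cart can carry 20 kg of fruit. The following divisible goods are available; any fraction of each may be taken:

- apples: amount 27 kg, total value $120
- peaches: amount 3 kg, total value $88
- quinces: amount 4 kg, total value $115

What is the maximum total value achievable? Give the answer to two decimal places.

260.78

Take in order of value per unit:
- peaches (88/3 per unit): all 3 → value 88, running total 88.00
- quinces (115/4 per unit): all 4 → value 115, running total 203.00
- apples (120/27 per unit): 13 of 27 → value 13×120/27 = 57.7778, running total 260.78
Total 260.78.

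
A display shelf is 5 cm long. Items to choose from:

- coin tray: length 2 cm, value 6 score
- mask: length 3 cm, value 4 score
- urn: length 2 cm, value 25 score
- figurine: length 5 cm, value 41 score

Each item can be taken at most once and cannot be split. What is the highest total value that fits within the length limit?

Check high-value combinations within 5 cm:
- figurine: length 5, value 41
- coin tray+urn: length 2+2=4, value 6+25=31
- mask+urn: length 3+2=5, value 4+25=29
- urn: length 2, value 25
Best: 41 score.

41 score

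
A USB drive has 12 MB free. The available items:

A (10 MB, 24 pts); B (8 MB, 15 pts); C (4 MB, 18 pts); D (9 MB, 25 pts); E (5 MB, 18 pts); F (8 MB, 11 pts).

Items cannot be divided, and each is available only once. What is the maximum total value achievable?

This is a 0/1 knapsack; check combinations near the capacity.
- C+E: size 4+5=9, value 18+18=36
- B+C: size 8+4=12, value 15+18=33
- C+F: size 4+8=12, value 18+11=29
- D: size 9, value 25
- A: size 10, value 24
Best: 36 pts.

36 pts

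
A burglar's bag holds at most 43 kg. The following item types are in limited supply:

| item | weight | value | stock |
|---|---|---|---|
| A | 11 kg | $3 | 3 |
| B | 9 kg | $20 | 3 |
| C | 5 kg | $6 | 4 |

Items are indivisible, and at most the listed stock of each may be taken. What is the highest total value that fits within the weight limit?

$78

Top feasible selections:
- 3×B + 3×C: weight 42, value 78
- 3×B + 2×C: weight 37, value 72
- 1×A + 3×B + 1×C: weight 43, value 69
- 3×B + 1×C: weight 32, value 66
Best: $78.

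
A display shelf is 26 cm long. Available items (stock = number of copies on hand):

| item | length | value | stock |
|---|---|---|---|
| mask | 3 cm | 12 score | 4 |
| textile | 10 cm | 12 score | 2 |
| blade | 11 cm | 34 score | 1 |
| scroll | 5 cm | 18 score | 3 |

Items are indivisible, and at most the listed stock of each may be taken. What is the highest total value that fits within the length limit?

Best selections within length 26 and stock limits:
- 3×mask + 3×scroll: length 24, value 90
- 3×mask + 1×blade + 1×scroll: length 25, value 88
- 1×blade + 3×scroll: length 26, value 88
- 4×mask + 2×scroll: length 22, value 84
Best: 90 score.

90 score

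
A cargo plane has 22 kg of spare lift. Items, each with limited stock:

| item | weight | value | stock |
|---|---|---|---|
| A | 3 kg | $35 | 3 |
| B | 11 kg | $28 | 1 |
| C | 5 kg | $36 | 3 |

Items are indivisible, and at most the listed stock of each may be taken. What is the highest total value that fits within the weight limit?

$178

Best selections within weight 22 and stock limits:
- 2×A + 3×C: weight 21, value 178
- 3×A + 2×C: weight 19, value 177
- 1×A + 3×C: weight 18, value 143
- 2×A + 2×C: weight 16, value 142
Best: $178.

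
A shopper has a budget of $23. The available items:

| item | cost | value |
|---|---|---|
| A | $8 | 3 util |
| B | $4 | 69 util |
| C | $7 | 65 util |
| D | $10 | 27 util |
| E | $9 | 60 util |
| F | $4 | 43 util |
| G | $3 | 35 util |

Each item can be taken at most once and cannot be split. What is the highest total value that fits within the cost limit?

229 util

Check high-value combinations within $23:
- B+C+E+G: cost 4+7+9+3=23, value 69+65+60+35=229
- B+C+F+G: cost 4+7+4+3=18, value 69+65+43+35=212
- B+E+F+G: cost 4+9+4+3=20, value 69+60+43+35=207
- C+E+F+G: cost 7+9+4+3=23, value 65+60+43+35=203
- B+C+E: cost 4+7+9=20, value 69+65+60=194
Best: 229 util.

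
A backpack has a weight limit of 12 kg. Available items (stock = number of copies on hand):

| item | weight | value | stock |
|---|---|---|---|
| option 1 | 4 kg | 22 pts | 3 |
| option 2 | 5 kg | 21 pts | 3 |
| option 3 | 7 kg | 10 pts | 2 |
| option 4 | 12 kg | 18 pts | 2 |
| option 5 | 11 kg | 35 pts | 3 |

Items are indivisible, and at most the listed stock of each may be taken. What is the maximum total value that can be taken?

Top feasible selections:
- 3×option 1: weight 12, value 66
- 2×option 1: weight 8, value 44
- 1×option 1 + 1×option 2: weight 9, value 43
- 2×option 2: weight 10, value 42
Best: 66 pts.

66 pts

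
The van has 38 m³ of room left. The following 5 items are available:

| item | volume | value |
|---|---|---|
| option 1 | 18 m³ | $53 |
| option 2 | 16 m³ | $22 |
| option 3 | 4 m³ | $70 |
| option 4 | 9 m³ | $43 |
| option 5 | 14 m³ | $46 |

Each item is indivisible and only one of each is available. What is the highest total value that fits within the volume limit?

$169

Check high-value combinations within 38 m³:
- option 1+option 3+option 5: volume 18+4+14=36, value 53+70+46=169
- option 1+option 3+option 4: volume 18+4+9=31, value 53+70+43=166
- option 3+option 4+option 5: volume 4+9+14=27, value 70+43+46=159
- option 1+option 2+option 3: volume 18+16+4=38, value 53+22+70=145
- option 2+option 3+option 5: volume 16+4+14=34, value 22+70+46=138
Best: $169.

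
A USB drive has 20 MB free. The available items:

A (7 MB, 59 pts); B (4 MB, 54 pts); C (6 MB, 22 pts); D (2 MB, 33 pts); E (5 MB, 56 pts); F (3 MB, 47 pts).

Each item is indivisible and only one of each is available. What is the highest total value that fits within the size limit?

216 pts

Check high-value combinations within 20 MB:
- A+B+E+F: size 7+4+5+3=19, value 59+54+56+47=216
- B+C+D+E+F: size 4+6+2+5+3=20, value 54+22+33+56+47=212
- A+B+D+E: size 7+4+2+5=18, value 59+54+33+56=202
- A+D+E+F: size 7+2+5+3=17, value 59+33+56+47=195
Best: 216 pts.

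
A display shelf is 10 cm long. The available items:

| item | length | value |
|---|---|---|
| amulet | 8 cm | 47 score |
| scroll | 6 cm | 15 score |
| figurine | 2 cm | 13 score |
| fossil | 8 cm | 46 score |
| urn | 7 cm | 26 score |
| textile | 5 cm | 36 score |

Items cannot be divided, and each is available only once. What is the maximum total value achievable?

Check high-value combinations within 10 cm:
- amulet+figurine: length 8+2=10, value 47+13=60
- figurine+fossil: length 2+8=10, value 13+46=59
- figurine+textile: length 2+5=7, value 13+36=49
- amulet: length 8, value 47
- fossil: length 8, value 46
Best: 60 score.

60 score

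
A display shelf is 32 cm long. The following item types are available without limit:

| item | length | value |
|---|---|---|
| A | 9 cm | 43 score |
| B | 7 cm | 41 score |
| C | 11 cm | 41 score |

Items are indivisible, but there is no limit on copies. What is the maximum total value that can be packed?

168 score

Best value-per-unit is B at 41/7; filling with it alone gives 4×41 = 164.
Optimal mix: 2×A + 2×B → length 32, value 168.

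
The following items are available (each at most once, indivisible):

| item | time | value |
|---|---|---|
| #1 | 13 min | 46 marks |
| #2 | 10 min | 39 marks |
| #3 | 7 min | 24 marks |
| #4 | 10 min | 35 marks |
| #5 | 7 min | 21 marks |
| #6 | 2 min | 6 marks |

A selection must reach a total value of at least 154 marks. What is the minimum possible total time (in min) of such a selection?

Subsets with value ≥ 154, sorted by total time:
- #1+#2+#3+#4+#5: time 47, value 165
- #1+#2+#3+#4+#5+#6: time 49, value 171
Minimum time: 47 min.

47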